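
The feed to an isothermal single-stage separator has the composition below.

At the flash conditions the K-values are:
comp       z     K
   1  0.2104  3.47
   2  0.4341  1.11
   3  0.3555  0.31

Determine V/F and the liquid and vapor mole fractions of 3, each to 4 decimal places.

V/F = 0.3520, x_3 = 0.4695, y_3 = 0.1456

Newton iteration, V/F⁰ = 0.5:
  V/F = 0.5000: g = -0.09671, g' = -0.6562 → V/F = 0.3526
  V/F = 0.3526: g = -0.00043, g' = -0.6672 → V/F = 0.3520
Converged at V/F = 0.3520.
Compositions from xᵢ = zᵢ/(1+V/F(Kᵢ−1)), yᵢ = Kᵢxᵢ:
  1: x = 0.1126, y = 0.3906
  2: x = 0.4179, y = 0.4639
  3: x = 0.4695, y = 0.1456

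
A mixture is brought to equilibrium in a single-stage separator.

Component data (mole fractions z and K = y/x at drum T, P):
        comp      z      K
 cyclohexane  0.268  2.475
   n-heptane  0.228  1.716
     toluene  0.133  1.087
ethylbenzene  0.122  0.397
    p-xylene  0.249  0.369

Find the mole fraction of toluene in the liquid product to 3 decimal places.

Newton–Raphson from ψ = 0.5:
  ψ = 0.500: g = 0.0240, g' = -0.560 → ψ = 0.543
  ψ = 0.543: g = -0.0002, g' = -0.569 → ψ = 0.542
Converged at ψ = 0.542.
Compositions from xᵢ = zᵢ/(1+ψ(Kᵢ−1)), yᵢ = Kᵢxᵢ:
  cyclohexane: x = 0.149, y = 0.368
  n-heptane: x = 0.164, y = 0.282
  toluene: x = 0.127, y = 0.138
  ethylbenzene: x = 0.181, y = 0.072
  p-xylene: x = 0.379, y = 0.140

x_toluene = 0.127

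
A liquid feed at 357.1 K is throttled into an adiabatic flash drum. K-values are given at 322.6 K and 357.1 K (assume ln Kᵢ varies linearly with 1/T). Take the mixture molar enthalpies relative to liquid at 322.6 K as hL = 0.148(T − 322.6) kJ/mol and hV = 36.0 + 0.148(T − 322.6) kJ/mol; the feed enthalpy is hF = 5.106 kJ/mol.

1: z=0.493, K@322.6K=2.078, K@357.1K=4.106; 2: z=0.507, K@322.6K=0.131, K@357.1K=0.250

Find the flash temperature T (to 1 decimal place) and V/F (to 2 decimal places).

T = 324.4 K, V/F = 0.13

Adiabatic flash: solve Rachford–Rice at each trial T, then check hF = ψ·hV(T) + (1−ψ)·hL(T).
  T = 322.6 K: K = (2.078, 0.131), RR gives ψ = 0.097, H_out = 3.492 kJ/mol
  T = 357.1 K: K = (4.106, 0.250), RR gives ψ = 0.494, H_out = 22.894 kJ/mol
  T = 339.9 K: K = (2.975, 0.184), RR gives ψ = 0.348, H_out = 15.072 kJ/mol
  T = 331.2 K: K = (2.495, 0.156), RR gives ψ = 0.245, H_out = 10.092 kJ/mol
  T = 326.9 K: K = (2.280, 0.143), RR gives ψ = 0.179, H_out = 7.087 kJ/mol
  T = 324.8 K: K = (2.180, 0.137), RR gives ψ = 0.142, H_out = 5.420 kJ/mol
Linear interpolation between T = 322.6 (H_out = 3.492) and T = 324.8 (H_out = 5.420) on hF = 5.106 gives T ≈ 324.4 K, at which ψ = 0.13.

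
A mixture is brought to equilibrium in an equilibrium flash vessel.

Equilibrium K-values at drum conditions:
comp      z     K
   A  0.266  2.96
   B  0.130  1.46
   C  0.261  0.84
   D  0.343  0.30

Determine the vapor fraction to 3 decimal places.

Material balance + equilibrium reduce to Σ zᵢ(Kᵢ−1)/(1+ψ(Kᵢ−1)) = 0.
g(0) = ΣzᵢKᵢ − 1 = 0.299 and g(1) = 1 − Σzᵢ/Kᵢ = -0.633, so a root lies in (0, 1).
Newton iteration, ψ⁰ = 0.55:
  ψ = 0.550: g = -0.1376, g' = -0.707 → ψ = 0.355
  ψ = 0.355: g = -0.0051, g' = -0.681 → ψ = 0.348
Converged at ψ = 0.348.

ψ = 0.348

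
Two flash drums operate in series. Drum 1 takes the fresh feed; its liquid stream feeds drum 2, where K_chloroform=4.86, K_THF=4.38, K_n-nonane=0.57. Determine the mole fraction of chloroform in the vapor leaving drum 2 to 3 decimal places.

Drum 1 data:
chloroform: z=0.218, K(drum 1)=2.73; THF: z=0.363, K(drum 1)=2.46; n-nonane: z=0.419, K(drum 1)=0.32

y_chloroform (drum 2) = 0.177

Drum 1:
Let ψ₁ = V/F and solve Σ zᵢ(Kᵢ−1)/(1+ψ₁(Kᵢ−1)) = 0.
Check two-phase: ΣzᵢKᵢ = 1.622 > 1 and Σzᵢ/Kᵢ = 1.537 > 1, so g(0) = 0.622 > 0 and g(1) = -0.537 < 0.
Newton–Raphson from ψ₁ = 0.5:
  ψ₁ = 0.500: g = 0.0769, g' = -0.891 → ψ₁ = 0.586
  ψ₁ = 0.586: g = -0.0010, g' = -0.921 → ψ₁ = 0.585
Converged at ψ₁ = 0.585.
Drum-1 compositions:
  chloroform: x = 0.108, y = 0.296
  THF: x = 0.196, y = 0.482
  n-nonane: x = 0.696, y = 0.223
Drum-2 feed = drum-1 liquid: z₂ = (0.1083, 0.1958, 0.6959).
Drum 2:
Rachford–Rice: g(ψ₂) = Σ zᵢ(Kᵢ−1)/(1+ψ₂(Kᵢ−1)) = 0.
g(0) = ΣzᵢKᵢ − 1 = 0.781 and g(1) = 1 − Σzᵢ/Kᵢ = -0.288, so a root lies in (0, 1).
Newton iteration, ψ₂⁰ = 0.61:
  ψ₂ = 0.610: g = -0.0649, g' = -0.618 → ψ₂ = 0.505
  ψ₂ = 0.505: g = 0.0039, g' = -0.701 → ψ₂ = 0.511
Converged at ψ₂ = 0.511.
  chloroform: x = 0.036, y = 0.177
  THF: x = 0.072, y = 0.315
  n-nonane: x = 0.892, y = 0.508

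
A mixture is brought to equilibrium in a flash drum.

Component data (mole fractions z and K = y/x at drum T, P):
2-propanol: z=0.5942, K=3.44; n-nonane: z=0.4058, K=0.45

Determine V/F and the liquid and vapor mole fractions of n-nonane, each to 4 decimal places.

Material balance + equilibrium reduce to Σ zᵢ(Kᵢ−1)/(1+V/F(Kᵢ−1)) = 0.
g(0) = ΣzᵢKᵢ − 1 = 1.2267 and g(1) = 1 − Σzᵢ/Kᵢ = -0.0745, so a root lies in (0, 1).
Binary case is linear: z₁(K₁−1)(1+V/F(K₂−1)) + z₂(K₂−1)(1+V/F(K₁−1)) = 0
⇒ V/F = [z₁(K₁−1)+z₂(K₂−1)] / [−(K₁−1)(K₂−1)] = 1.22666/1.34200 = 0.9141
Compositions from xᵢ = zᵢ/(1+V/F(Kᵢ−1)), yᵢ = Kᵢxᵢ:
  2-propanol: x = 0.1839, y = 0.6328
  n-nonane: x = 0.8161, y = 0.3672

V/F = 0.9141, x_n-nonane = 0.8161, y_n-nonane = 0.3672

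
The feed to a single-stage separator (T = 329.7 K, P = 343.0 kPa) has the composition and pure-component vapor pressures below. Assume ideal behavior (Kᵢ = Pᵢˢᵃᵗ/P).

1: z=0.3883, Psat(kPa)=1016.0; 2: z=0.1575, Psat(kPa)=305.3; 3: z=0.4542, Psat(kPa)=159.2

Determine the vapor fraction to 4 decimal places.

ψ = 0.5548

Raoult's law: Kᵢ = Pᵢˢᵃᵗ/P = Pᵢˢᵃᵗ/343.0.
  K_1 = 1016.0/343.0 = 2.962099, K_2 = 305.3/343.0 = 0.890087, K_3 = 159.2/343.0 = 0.464140
Let ψ = V/F and solve Σ zᵢ(Kᵢ−1)/(1+ψ(Kᵢ−1)) = 0.
Feasibility: ΣzᵢKᵢ = 1.5012, Σzᵢ/Kᵢ = 1.2866 — both > 1, two phases present.
Newton–Raphson from ψ = 0.34:
  ψ = 0.3400: g = 0.14141, g' = -0.7349 → ψ = 0.5324
  ψ = 0.5324: g = 0.01369, g' = -0.6151 → ψ = 0.5547
  ψ = 0.5547: g = 0.00007, g' = -0.6090 → ψ = 0.5548
Converged at ψ = 0.5548.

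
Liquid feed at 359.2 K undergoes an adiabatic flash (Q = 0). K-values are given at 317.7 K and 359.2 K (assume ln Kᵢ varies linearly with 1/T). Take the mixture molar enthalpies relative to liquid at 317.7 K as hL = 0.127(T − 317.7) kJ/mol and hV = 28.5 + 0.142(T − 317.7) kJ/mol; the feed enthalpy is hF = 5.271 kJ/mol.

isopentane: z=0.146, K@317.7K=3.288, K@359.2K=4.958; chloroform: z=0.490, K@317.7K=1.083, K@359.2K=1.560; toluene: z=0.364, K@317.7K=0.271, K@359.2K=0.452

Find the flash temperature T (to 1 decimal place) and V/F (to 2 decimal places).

Adiabatic flash: solve Rachford–Rice at each trial T, then check hF = ψ·hV(T) + (1−ψ)·hL(T).
  T = 317.7 K: K = (3.288, 1.083, 0.271), RR gives ψ = 0.137, H_out = 3.894 kJ/mol
  T = 359.2 K: K = (4.958, 1.560, 0.452), RR gives ψ = 0.750, H_out = 27.123 kJ/mol
  T = 338.4 K: K = (4.087, 1.314, 0.355), RR gives ψ = 0.438, H_out = 15.238 kJ/mol
  T = 328.0 K: K = (3.676, 1.196, 0.311), RR gives ψ = 0.286, H_out = 9.510 kJ/mol
  T = 322.9 K: K = (3.482, 1.140, 0.291), RR gives ψ = 0.212, H_out = 6.724 kJ/mol
  T = 320.3 K: K = (3.384, 1.111, 0.281), RR gives ψ = 0.174, H_out = 5.308 kJ/mol
  T = 319.0 K: K = (3.336, 1.097, 0.276), RR gives ψ = 0.156, H_out = 4.601 kJ/mol
Linear interpolation between T = 319.0 (H_out = 4.601) and T = 320.3 (H_out = 5.308) on hF = 5.271 gives T ≈ 320.2 K, at which ψ = 0.17.

T = 320.2 K, V/F = 0.17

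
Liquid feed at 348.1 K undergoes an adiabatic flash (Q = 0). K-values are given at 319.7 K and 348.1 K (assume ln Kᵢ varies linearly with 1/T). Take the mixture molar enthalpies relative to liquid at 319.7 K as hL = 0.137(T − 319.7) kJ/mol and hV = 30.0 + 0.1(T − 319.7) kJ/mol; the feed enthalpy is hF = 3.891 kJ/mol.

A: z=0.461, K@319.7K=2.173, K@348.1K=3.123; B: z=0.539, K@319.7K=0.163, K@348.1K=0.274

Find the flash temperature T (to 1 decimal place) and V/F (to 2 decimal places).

T = 321.8 K, V/F = 0.12

Adiabatic flash: solve Rachford–Rice at each trial T, then check hF = ψ·hV(T) + (1−ψ)·hL(T).
  T = 319.7 K: K = (2.173, 0.163), RR gives ψ = 0.091, H_out = 2.738 kJ/mol
  T = 348.1 K: K = (3.123, 0.274), RR gives ψ = 0.381, H_out = 14.923 kJ/mol
  T = 333.9 K: K = (2.625, 0.214), RR gives ψ = 0.255, H_out = 9.450 kJ/mol
  T = 326.8 K: K = (2.393, 0.187), RR gives ψ = 0.180, H_out = 6.335 kJ/mol
  T = 323.2 K: K = (2.280, 0.175), RR gives ψ = 0.138, H_out = 4.587 kJ/mol
  T = 321.4 K: K = (2.225, 0.169), RR gives ψ = 0.114, H_out = 3.657 kJ/mol
  T = 322.3 K: K = (2.252, 0.172), RR gives ψ = 0.126, H_out = 4.127 kJ/mol
Linear interpolation between T = 321.4 (H_out = 3.657) and T = 322.3 (H_out = 4.127) on hF = 3.891 gives T ≈ 321.8 K, at which ψ = 0.12.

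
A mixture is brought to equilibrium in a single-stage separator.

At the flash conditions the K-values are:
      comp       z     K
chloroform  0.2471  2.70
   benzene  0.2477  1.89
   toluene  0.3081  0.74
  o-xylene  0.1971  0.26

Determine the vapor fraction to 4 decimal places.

ψ = 0.5912

Let ψ = V/F and solve Σ zᵢ(Kᵢ−1)/(1+ψ(Kᵢ−1)) = 0.
Check two-phase: ΣzᵢKᵢ = 1.4146 > 1 and Σzᵢ/Kᵢ = 1.3970 > 1, so g(0) = 0.4146 > 0 and g(1) = -0.3970 < 0.
Iterate (Newton) starting at ψ = 0.52:
  ψ = 0.5200: g = 0.04396, g' = -0.6059 → ψ = 0.5926
  ψ = 0.5926: g = -0.00085, g' = -0.6328 → ψ = 0.5912
Converged at ψ = 0.5912.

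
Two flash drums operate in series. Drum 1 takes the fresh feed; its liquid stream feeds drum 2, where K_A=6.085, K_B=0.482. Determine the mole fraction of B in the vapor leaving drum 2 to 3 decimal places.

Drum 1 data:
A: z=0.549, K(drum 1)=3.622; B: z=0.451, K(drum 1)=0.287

Drum 1:
Binary case is linear: z₁(K₁−1)(1+ψ₁(K₂−1)) + z₂(K₂−1)(1+ψ₁(K₁−1)) = 0
⇒ ψ₁ = [z₁(K₁−1)+z₂(K₂−1)] / [−(K₁−1)(K₂−1)] = 1.1179/1.8695 = 0.598
Drum-1 compositions:
  A: x = 0.214, y = 0.774
  B: x = 0.786, y = 0.226
Drum-2 feed = drum-1 liquid: z₂ = (0.2138, 0.7862).
Drum 2:
Rachford–Rice: g(ψ₂) = Σ zᵢ(Kᵢ−1)/(1+ψ₂(Kᵢ−1)) = 0.
Check two-phase: ΣzᵢKᵢ = 1.680 > 1 and Σzᵢ/Kᵢ = 1.666 > 1, so g(0) = 0.680 > 0 and g(1) = -0.666 < 0.
Iterate (Newton) starting at ψ₂ = 0.3:
  ψ₂ = 0.300: g = -0.0517, g' = -1.162 → ψ₂ = 0.256
  ψ₂ = 0.256: g = 0.0034, g' = -1.326 → ψ₂ = 0.258
Converged at ψ₂ = 0.258.
  A: x = 0.092, y = 0.563
  B: x = 0.908, y = 0.437

y_B (drum 2) = 0.437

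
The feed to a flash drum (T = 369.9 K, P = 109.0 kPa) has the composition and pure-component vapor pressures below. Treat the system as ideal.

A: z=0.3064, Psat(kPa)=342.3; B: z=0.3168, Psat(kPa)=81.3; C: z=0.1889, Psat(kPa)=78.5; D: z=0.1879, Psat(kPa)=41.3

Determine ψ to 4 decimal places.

ψ = 0.4883

Raoult's law: Kᵢ = Pᵢˢᵃᵗ/P = Pᵢˢᵃᵗ/109.0.
  K_A = 342.3/109.0 = 3.140367, K_B = 81.3/109.0 = 0.745872, K_C = 78.5/109.0 = 0.720183, K_D = 41.3/109.0 = 0.378899
Newton iteration, ψ⁰ = 0.39:
  ψ = 0.3900: g = 0.05473, g' = -0.5871 → ψ = 0.4832
  ψ = 0.4832: g = 0.00272, g' = -0.5335 → ψ = 0.4883
Converged at ψ = 0.4883.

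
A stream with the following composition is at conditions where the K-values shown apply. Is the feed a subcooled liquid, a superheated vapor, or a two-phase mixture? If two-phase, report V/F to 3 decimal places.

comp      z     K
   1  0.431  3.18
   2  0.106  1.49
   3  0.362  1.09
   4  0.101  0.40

superheated vapor

ΣzᵢKᵢ = 1.964; Σzᵢ/Kᵢ = 0.791.
Since Σzᵢ/Kᵢ < 1 the mixture is above its dew point — single vapor phase.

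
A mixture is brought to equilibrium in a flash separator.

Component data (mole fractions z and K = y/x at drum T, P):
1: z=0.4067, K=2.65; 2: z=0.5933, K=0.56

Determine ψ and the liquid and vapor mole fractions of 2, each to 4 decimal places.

ψ = 0.5647, x_2 = 0.7895, y_2 = 0.4421

Binary case is linear: z₁(K₁−1)(1+ψ(K₂−1)) + z₂(K₂−1)(1+ψ(K₁−1)) = 0
⇒ ψ = [z₁(K₁−1)+z₂(K₂−1)] / [−(K₁−1)(K₂−1)] = 0.41000/0.72600 = 0.5647
Compositions from xᵢ = zᵢ/(1+ψ(Kᵢ−1)), yᵢ = Kᵢxᵢ:
  1: x = 0.2105, y = 0.5579
  2: x = 0.7895, y = 0.4421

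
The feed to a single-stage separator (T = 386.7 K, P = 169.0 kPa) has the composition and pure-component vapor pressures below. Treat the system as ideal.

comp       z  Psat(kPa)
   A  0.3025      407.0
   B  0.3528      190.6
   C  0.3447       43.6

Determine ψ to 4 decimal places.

Raoult's law: Kᵢ = Pᵢˢᵃᵗ/P = Pᵢˢᵃᵗ/169.0.
  K_A = 407.0/169.0 = 2.408284, K_B = 190.6/169.0 = 1.127811, K_C = 43.6/169.0 = 0.257988
Material balance + equilibrium reduce to Σ zᵢ(Kᵢ−1)/(1+ψ(Kᵢ−1)) = 0.
Check two-phase: ΣzᵢKᵢ = 1.2153 > 1 and Σzᵢ/Kᵢ = 1.7745 > 1, so g(0) = 0.2153 > 0 and g(1) = -0.7745 < 0.
Newton iteration, ψ⁰ = 0.5:
  ψ = 0.5000: g = -0.11427, g' = -0.6914 → ψ = 0.3347
  ψ = 0.3347: g = -0.00752, g' = -0.6183 → ψ = 0.3226
  ψ = 0.3226: g = -0.00001, g' = -0.6170 → ψ = 0.3225
Converged at ψ = 0.3225.

ψ = 0.3225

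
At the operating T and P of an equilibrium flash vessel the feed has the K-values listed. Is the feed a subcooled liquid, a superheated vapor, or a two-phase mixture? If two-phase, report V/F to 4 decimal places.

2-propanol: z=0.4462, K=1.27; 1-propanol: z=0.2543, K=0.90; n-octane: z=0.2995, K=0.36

ΣzᵢKᵢ = 0.9034; Σzᵢ/Kᵢ = 1.4658.
Since ΣzᵢKᵢ < 1 the mixture is below its bubble point — single liquid phase.

subcooled liquid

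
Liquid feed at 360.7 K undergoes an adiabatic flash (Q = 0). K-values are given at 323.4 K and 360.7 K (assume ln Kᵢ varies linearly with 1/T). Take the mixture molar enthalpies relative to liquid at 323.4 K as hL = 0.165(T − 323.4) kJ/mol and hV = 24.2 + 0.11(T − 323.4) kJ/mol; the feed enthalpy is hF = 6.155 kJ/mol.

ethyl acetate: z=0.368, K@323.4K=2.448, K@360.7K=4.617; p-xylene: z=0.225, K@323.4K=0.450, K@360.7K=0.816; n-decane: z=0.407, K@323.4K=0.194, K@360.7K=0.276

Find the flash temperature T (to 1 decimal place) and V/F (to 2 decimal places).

T = 331.9 K, V/F = 0.20

Adiabatic flash: solve Rachford–Rice at each trial T, then check hF = ψ·hV(T) + (1−ψ)·hL(T).
  T = 323.4 K: K = (2.448, 0.450, 0.194), RR gives ψ = 0.077, H_out = 1.874 kJ/mol
  T = 360.7 K: K = (4.617, 0.816, 0.276), RR gives ψ = 0.471, H_out = 16.584 kJ/mol
  T = 342.0 K: K = (3.418, 0.615, 0.234), RR gives ψ = 0.311, H_out = 10.276 kJ/mol
  T = 332.7 K: K = (2.906, 0.529, 0.213), RR gives ψ = 0.210, H_out = 6.502 kJ/mol
  T = 328.0 K: K = (2.668, 0.488, 0.204), RR gives ψ = 0.148, H_out = 4.305 kJ/mol
  T = 330.4 K: K = (2.788, 0.508, 0.209), RR gives ψ = 0.181, H_out = 5.458 kJ/mol
Linear interpolation between T = 330.4 (H_out = 5.458) and T = 332.7 (H_out = 6.502) on hF = 6.155 gives T ≈ 331.9 K, at which ψ = 0.20.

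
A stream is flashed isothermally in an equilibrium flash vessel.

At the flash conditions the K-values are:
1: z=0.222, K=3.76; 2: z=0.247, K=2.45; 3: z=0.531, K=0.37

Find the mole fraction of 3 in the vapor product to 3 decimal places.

Material balance + equilibrium reduce to Σ zᵢ(Kᵢ−1)/(1+ψ(Kᵢ−1)) = 0.
Feasibility: ΣzᵢKᵢ = 1.636, Σzᵢ/Kᵢ = 1.595 — both > 1, two phases present.
Iterate (Newton) starting at ψ = 0.5:
  ψ = 0.500: g = -0.0233, g' = -0.922 → ψ = 0.475
Converged at ψ = 0.475.
Compositions from xᵢ = zᵢ/(1+ψ(Kᵢ−1)), yᵢ = Kᵢxᵢ:
  1: x = 0.096, y = 0.361
  2: x = 0.146, y = 0.358
  3: x = 0.758, y = 0.280

y_3 = 0.280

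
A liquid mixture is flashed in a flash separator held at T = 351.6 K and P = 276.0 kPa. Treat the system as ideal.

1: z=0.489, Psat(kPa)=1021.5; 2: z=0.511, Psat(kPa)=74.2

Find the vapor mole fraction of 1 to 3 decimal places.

Raoult's law: Kᵢ = Pᵢˢᵃᵗ/P = Pᵢˢᵃᵗ/276.0.
  K_1 = 1021.5/276.0 = 3.70109, K_2 = 74.2/276.0 = 0.26884
Newton iteration, β⁰ = 0.5:
  β = 0.500: g = -0.0270, g' = -1.324 → β = 0.480
Converged at β = 0.480.
Compositions from xᵢ = zᵢ/(1+β(Kᵢ−1)), yᵢ = Kᵢxᵢ:
  1: x = 0.213, y = 0.788
  2: x = 0.787, y = 0.212

y_1 = 0.788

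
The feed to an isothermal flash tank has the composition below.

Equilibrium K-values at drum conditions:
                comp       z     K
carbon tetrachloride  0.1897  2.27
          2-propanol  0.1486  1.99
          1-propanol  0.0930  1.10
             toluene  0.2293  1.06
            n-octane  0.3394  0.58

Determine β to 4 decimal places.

β = 0.8335

Newton–Raphson from β = 0.35:
  β = 0.3500: g = 0.13139, g' = -0.3109 → β = 0.7726
  β = 0.7726: g = 0.01572, g' = -0.2575 → β = 0.8336
  β = 0.8336: g = -0.00004, g' = -0.2592 → β = 0.8335
Converged at β = 0.8335.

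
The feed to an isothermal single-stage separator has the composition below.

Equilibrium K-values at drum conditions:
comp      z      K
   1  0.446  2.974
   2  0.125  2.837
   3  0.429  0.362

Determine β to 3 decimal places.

Iterate (Newton) starting at β = 0.5:
  β = 0.500: g = 0.1609, g' = -0.931 → β = 0.673
  β = 0.673: g = 0.0014, g' = -0.941 → β = 0.674
Converged at β = 0.674.

β = 0.674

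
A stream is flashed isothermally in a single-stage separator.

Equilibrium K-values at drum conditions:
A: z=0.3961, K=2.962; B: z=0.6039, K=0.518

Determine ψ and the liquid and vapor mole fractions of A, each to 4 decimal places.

Rachford–Rice: g(ψ) = Σ zᵢ(Kᵢ−1)/(1+ψ(Kᵢ−1)) = 0.
g(0) = ΣzᵢKᵢ − 1 = 0.4861 and g(1) = 1 − Σzᵢ/Kᵢ = -0.2996, so a root lies in (0, 1).
Binary case is linear: z₁(K₁−1)(1+ψ(K₂−1)) + z₂(K₂−1)(1+ψ(K₁−1)) = 0
⇒ ψ = [z₁(K₁−1)+z₂(K₂−1)] / [−(K₁−1)(K₂−1)] = 0.48607/0.94568 = 0.5140
Compositions from xᵢ = zᵢ/(1+ψ(Kᵢ−1)), yᵢ = Kᵢxᵢ:
  A: x = 0.1972, y = 0.5842
  B: x = 0.8028, y = 0.4158

ψ = 0.5140, x_A = 0.1972, y_A = 0.5842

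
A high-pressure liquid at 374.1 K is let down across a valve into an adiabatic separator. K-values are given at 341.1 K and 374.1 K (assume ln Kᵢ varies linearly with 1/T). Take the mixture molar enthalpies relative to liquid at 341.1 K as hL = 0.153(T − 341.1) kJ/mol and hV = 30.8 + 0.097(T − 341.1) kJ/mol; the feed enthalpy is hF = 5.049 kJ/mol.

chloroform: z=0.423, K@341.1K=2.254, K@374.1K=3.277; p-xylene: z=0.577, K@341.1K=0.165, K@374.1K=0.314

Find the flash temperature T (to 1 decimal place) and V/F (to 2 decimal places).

Adiabatic flash: solve Rachford–Rice at each trial T, then check hF = ψ·hV(T) + (1−ψ)·hL(T).
  T = 341.1 K: K = (2.254, 0.165), RR gives ψ = 0.046, H_out = 1.431 kJ/mol
  T = 374.1 K: K = (3.277, 0.314), RR gives ψ = 0.363, H_out = 15.565 kJ/mol
  T = 357.6 K: K = (2.741, 0.231), RR gives ψ = 0.219, H_out = 9.059 kJ/mol
  T = 349.4 K: K = (2.493, 0.196), RR gives ψ = 0.140, H_out = 5.510 kJ/mol
  T = 345.2 K: K = (2.370, 0.180), RR gives ψ = 0.095, H_out = 3.525 kJ/mol
  T = 347.3 K: K = (2.431, 0.188), RR gives ψ = 0.118, H_out = 4.535 kJ/mol
Linear interpolation between T = 347.3 (H_out = 4.535) and T = 349.4 (H_out = 5.510) on hF = 5.049 gives T ≈ 348.4 K, at which ψ = 0.13.

T = 348.4 K, V/F = 0.13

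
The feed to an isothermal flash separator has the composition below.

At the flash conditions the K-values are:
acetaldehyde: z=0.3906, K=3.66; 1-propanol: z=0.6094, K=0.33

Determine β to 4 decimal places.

Let β = V/F and solve Σ zᵢ(Kᵢ−1)/(1+β(Kᵢ−1)) = 0.
Check two-phase: ΣzᵢKᵢ = 1.6307 > 1 and Σzᵢ/Kᵢ = 1.9534 > 1, so g(0) = 0.6307 > 0 and g(1) = -0.9534 < 0.
Binary case is linear: z₁(K₁−1)(1+β(K₂−1)) + z₂(K₂−1)(1+β(K₁−1)) = 0
⇒ β = [z₁(K₁−1)+z₂(K₂−1)] / [−(K₁−1)(K₂−1)] = 0.63070/1.78220 = 0.3539

β = 0.3539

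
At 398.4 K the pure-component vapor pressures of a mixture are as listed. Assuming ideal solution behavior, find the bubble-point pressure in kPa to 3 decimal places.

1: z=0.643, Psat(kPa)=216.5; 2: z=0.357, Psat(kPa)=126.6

At the bubble point ψ → 0, so ΣzᵢKᵢ = 1 with Kᵢ = Pᵢˢᵃᵗ/P ⇒ P = ΣzᵢPᵢˢᵃᵗ.
P = 0.643·216.5 + 0.357·126.6 = 184.406 kPa

Pbub = 184.406 kPa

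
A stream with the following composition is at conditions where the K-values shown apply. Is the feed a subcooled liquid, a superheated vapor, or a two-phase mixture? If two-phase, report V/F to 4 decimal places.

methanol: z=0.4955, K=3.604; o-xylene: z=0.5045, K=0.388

ΣzᵢKᵢ = 1.9815; Σzᵢ/Kᵢ = 1.4377.
Both exceed 1, so a two-phase solution exists.
Let ψ = V/F and solve Σ zᵢ(Kᵢ−1)/(1+ψ(Kᵢ−1)) = 0.
Newton iteration, ψ⁰ = 0.5:
  ψ = 0.5000: g = 0.11561, g' = -1.0264 → ψ = 0.6126
  ψ = 0.6126: g = 0.00320, g' = -0.9825 → ψ = 0.6159
Converged at ψ = 0.6159.

two-phase, V/F = 0.6159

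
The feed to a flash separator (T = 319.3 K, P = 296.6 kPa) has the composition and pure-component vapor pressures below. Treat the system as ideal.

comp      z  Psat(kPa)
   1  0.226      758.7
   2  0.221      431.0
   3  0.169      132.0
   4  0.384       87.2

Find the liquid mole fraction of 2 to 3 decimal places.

x_2 = 0.210

Raoult's law: Kᵢ = Pᵢˢᵃᵗ/P = Pᵢˢᵃᵗ/296.6.
  K_1 = 758.7/296.6 = 2.55799, K_2 = 431.0/296.6 = 1.45314, K_3 = 132.0/296.6 = 0.44504, K_4 = 87.2/296.6 = 0.29400
Rachford–Rice: g(ψ) = Σ zᵢ(Kᵢ−1)/(1+ψ(Kᵢ−1)) = 0.
Feasibility: ΣzᵢKᵢ = 1.087, Σzᵢ/Kᵢ = 1.926 — both > 1, two phases present.
Newton–Raphson from ψ = 0.43:
  ψ = 0.430: g = -0.2178, g' = -0.713 → ψ = 0.124
  ψ = 0.124: g = -0.0083, g' = -0.716 → ψ = 0.113
Converged at ψ = 0.113.
Compositions from xᵢ = zᵢ/(1+ψ(Kᵢ−1)), yᵢ = Kᵢxᵢ:
  1: x = 0.192, y = 0.492
  2: x = 0.210, y = 0.306
  3: x = 0.180, y = 0.080
  4: x = 0.417, y = 0.123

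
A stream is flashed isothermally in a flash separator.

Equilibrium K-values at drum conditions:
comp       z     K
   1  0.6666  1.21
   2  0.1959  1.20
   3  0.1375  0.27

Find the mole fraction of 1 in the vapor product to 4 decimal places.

y_1 = 0.7272

Rachford–Rice: g(ψ) = Σ zᵢ(Kᵢ−1)/(1+ψ(Kᵢ−1)) = 0.
Feasibility: ΣzᵢKᵢ = 1.0788, Σzᵢ/Kᵢ = 1.2234 — both > 1, two phases present.
Newton iteration, ψ⁰ = 0.5:
  ψ = 0.5000: g = 0.00423, g' = -0.2123 → ψ = 0.5199
  ψ = 0.5199: g = -0.00008, g' = -0.2207 → ψ = 0.5196
Converged at ψ = 0.5196.
Compositions from xᵢ = zᵢ/(1+ψ(Kᵢ−1)), yᵢ = Kᵢxᵢ:
  1: x = 0.6010, y = 0.7272
  2: x = 0.1775, y = 0.2130
  3: x = 0.2215, y = 0.0598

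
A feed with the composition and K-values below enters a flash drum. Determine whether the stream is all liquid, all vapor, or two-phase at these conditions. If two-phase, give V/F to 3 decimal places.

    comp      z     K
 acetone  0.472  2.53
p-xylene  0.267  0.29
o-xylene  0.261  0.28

ΣzᵢKᵢ = 1.345; Σzᵢ/Kᵢ = 2.039.
Both exceed 1, so a two-phase solution exists.
Let ψ = V/F and solve Σ zᵢ(Kᵢ−1)/(1+ψ(Kᵢ−1)) = 0.
Newton iteration, ψ⁰ = 0.48:
  ψ = 0.480: g = -0.1584, g' = -0.993 → ψ = 0.321
  ψ = 0.321: g = -0.0052, g' = -0.952 → ψ = 0.315
Converged at ψ = 0.315.

two-phase, V/F = 0.315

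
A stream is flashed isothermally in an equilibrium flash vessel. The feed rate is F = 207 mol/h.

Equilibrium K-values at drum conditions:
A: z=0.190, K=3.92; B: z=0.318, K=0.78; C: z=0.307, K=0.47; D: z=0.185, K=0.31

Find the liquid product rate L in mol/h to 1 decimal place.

L = 177.1 mol/h

Newton–Raphson from ψ = 0.59:
  ψ = 0.590: g = -0.3287, g' = -0.672 → ψ = 0.101
  ψ = 0.101: g = 0.0479, g' = -1.181 → ψ = 0.141
  ψ = 0.141: g = 0.0031, g' = -1.037 → ψ = 0.144
Converged at ψ = 0.144.
Then V = ψ·F = 0.1444·207 = 29.9 mol/h and L = F − V = 177.1 mol/h.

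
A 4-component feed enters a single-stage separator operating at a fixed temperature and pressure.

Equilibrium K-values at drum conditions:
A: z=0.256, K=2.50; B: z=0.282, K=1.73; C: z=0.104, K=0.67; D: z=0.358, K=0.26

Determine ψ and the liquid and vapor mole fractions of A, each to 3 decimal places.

Iterate (Newton) starting at ψ = 0.5:
  ψ = 0.500: g = -0.0914, g' = -0.779 → ψ = 0.383
  ψ = 0.383: g = -0.0040, g' = -0.721 → ψ = 0.377
Converged at ψ = 0.377.
Compositions from xᵢ = zᵢ/(1+ψ(Kᵢ−1)), yᵢ = Kᵢxᵢ:
  A: x = 0.164, y = 0.409
  B: x = 0.221, y = 0.383
  C: x = 0.119, y = 0.080
  D: x = 0.497, y = 0.129

ψ = 0.377, x_A = 0.164, y_A = 0.409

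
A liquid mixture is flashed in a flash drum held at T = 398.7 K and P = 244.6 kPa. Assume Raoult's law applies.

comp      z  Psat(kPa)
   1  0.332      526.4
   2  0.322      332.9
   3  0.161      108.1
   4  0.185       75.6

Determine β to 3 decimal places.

Raoult's law: Kᵢ = Pᵢˢᵃᵗ/P = Pᵢˢᵃᵗ/244.6.
  K_1 = 526.4/244.6 = 2.15209, K_2 = 332.9/244.6 = 1.36100, K_3 = 108.1/244.6 = 0.44195, K_4 = 75.6/244.6 = 0.30908
Material balance + equilibrium reduce to Σ zᵢ(Kᵢ−1)/(1+β(Kᵢ−1)) = 0.
g(0) = ΣzᵢKᵢ − 1 = 0.281 and g(1) = 1 − Σzᵢ/Kᵢ = -0.354, so a root lies in (0, 1).
Iterate (Newton) starting at β = 0.35:
  β = 0.350: g = 0.0955, g' = -0.488 → β = 0.546
  β = 0.546: g = -0.0025, g' = -0.527 → β = 0.541
Converged at β = 0.541.

β = 0.541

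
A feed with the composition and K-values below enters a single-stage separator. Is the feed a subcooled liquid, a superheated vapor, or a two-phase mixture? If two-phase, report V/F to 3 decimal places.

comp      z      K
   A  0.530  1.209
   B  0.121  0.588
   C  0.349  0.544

subcooled liquid

ΣzᵢKᵢ = 0.902; Σzᵢ/Kᵢ = 1.286.
Since ΣzᵢKᵢ < 1 the mixture is below its bubble point — single liquid phase.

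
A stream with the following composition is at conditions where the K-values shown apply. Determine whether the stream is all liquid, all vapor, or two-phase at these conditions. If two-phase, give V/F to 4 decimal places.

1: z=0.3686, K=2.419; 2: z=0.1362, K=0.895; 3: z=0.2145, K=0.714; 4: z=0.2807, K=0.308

two-phase, V/F = 0.3673

ΣzᵢKᵢ = 1.2532; Σzᵢ/Kᵢ = 1.5163.
Both exceed 1, so a two-phase solution exists.
Rachford–Rice: g(ψ) = Σ zᵢ(Kᵢ−1)/(1+ψ(Kᵢ−1)) = 0.
Iterate (Newton) starting at ψ = 0.31:
  ψ = 0.3100: g = 0.03386, g' = -0.5986 → ψ = 0.3666
  ψ = 0.3666: g = 0.00040, g' = -0.5860 → ψ = 0.3673
Converged at ψ = 0.3673.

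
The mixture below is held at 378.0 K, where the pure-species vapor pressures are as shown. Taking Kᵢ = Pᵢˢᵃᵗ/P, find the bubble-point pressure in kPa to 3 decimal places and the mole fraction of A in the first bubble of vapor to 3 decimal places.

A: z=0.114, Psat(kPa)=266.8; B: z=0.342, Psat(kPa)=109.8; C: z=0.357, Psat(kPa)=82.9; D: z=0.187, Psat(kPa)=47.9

At the bubble point ψ → 0, so ΣzᵢKᵢ = 1 with Kᵢ = Pᵢˢᵃᵗ/P ⇒ P = ΣzᵢPᵢˢᵃᵗ.
P = 0.114·266.8 + 0.342·109.8 + 0.357·82.9 + 0.187·47.9 = 106.519 kPa
yᵢ = zᵢPᵢˢᵃᵗ/P ⇒ y_A = 0.114·266.8/106.519 = 0.286

Pbub = 106.519 kPa, y_A = 0.286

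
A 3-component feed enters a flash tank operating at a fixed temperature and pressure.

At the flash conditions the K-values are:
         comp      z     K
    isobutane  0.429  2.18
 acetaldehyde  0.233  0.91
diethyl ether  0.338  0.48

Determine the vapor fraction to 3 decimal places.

ψ = 0.647

Rachford–Rice: g(ψ) = Σ zᵢ(Kᵢ−1)/(1+ψ(Kᵢ−1)) = 0.
Feasibility: ΣzᵢKᵢ = 1.309, Σzᵢ/Kᵢ = 1.157 — both > 1, two phases present.
Newton–Raphson from ψ = 0.43:
  ψ = 0.430: g = 0.0876, g' = -0.417 → ψ = 0.640
  ψ = 0.640: g = 0.0026, g' = -0.401 → ψ = 0.647
Converged at ψ = 0.647.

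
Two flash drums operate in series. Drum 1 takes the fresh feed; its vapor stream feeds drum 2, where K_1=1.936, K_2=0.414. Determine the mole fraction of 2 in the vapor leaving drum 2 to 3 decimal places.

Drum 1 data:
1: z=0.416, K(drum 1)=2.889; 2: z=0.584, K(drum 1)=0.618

y_2 (drum 2) = 0.255

Drum 1:
Let ψ₁ = V/F and solve Σ zᵢ(Kᵢ−1)/(1+ψ₁(Kᵢ−1)) = 0.
Feasibility: ΣzᵢKᵢ = 1.563, Σzᵢ/Kᵢ = 1.089 — both > 1, two phases present.
Binary case is linear: z₁(K₁−1)(1+ψ₁(K₂−1)) + z₂(K₂−1)(1+ψ₁(K₁−1)) = 0
⇒ ψ₁ = [z₁(K₁−1)+z₂(K₂−1)] / [−(K₁−1)(K₂−1)] = 0.5627/0.7216 = 0.780
Drum-1 compositions:
  1: x = 0.168, y = 0.486
  2: x = 0.832, y = 0.514
Drum-2 feed = drum-1 vapor: z₂ = (0.4860, 0.5140).
Drum 2:
Let ψ₂ = V/F and solve Σ zᵢ(Kᵢ−1)/(1+ψ₂(Kᵢ−1)) = 0.
g(0) = ΣzᵢKᵢ − 1 = 0.154 and g(1) = 1 − Σzᵢ/Kᵢ = -0.493, so a root lies in (0, 1).
Binary case is linear: z₁(K₁−1)(1+ψ₂(K₂−1)) + z₂(K₂−1)(1+ψ₂(K₁−1)) = 0
⇒ ψ₂ = [z₁(K₁−1)+z₂(K₂−1)] / [−(K₁−1)(K₂−1)] = 0.1536/0.5485 = 0.280
  1: x = 0.385, y = 0.745
  2: x = 0.615, y = 0.255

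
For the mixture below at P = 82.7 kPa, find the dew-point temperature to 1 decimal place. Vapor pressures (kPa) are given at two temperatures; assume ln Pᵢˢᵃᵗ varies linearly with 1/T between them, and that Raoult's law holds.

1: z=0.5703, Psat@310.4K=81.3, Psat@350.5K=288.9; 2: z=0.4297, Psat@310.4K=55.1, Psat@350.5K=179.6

Dew-point temperature: Σzᵢ·P/Pᵢˢᵃᵗ(T) = 1. Interpolate ln Pᵢˢᵃᵗ = aᵢ + bᵢ/T.
  T = 310.4 K: ΣzᵢP/Pᵢˢᵃᵗ = 1.2251
  T = 350.5 K: ΣzᵢP/Pᵢˢᵃᵗ = 0.3611
  T = 330.4 K: ΣzᵢP/Pᵢˢᵃᵗ = 0.6418
  T = 320.4 K: ΣzᵢP/Pᵢˢᵃᵗ = 0.8777
  T = 315.4 K: ΣzᵢP/Pᵢˢᵃᵗ = 1.0342
  T = 317.9 K: ΣzᵢP/Pᵢˢᵃᵗ = 0.9521
Interpolating between 315.4 K and 317.9 K gives T ≈ 316.4 K.

T = 316.4 K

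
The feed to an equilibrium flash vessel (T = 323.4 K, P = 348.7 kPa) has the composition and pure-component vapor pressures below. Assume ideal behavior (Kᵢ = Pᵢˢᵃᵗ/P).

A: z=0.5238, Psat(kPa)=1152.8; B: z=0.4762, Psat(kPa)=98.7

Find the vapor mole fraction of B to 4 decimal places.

y_B = 0.2159

Raoult's law: Kᵢ = Pᵢˢᵃᵗ/P = Pᵢˢᵃᵗ/348.7.
  K_A = 1152.8/348.7 = 3.305994, K_B = 98.7/348.7 = 0.283051
Material balance + equilibrium reduce to Σ zᵢ(Kᵢ−1)/(1+ψ(Kᵢ−1)) = 0.
g(0) = ΣzᵢKᵢ − 1 = 0.8665 and g(1) = 1 − Σzᵢ/Kᵢ = -0.8408, so a root lies in (0, 1).
Binary case is linear: z₁(K₁−1)(1+ψ(K₂−1)) + z₂(K₂−1)(1+ψ(K₁−1)) = 0
⇒ ψ = [z₁(K₁−1)+z₂(K₂−1)] / [−(K₁−1)(K₂−1)] = 0.86647/1.65328 = 0.5241
Compositions from xᵢ = zᵢ/(1+ψ(Kᵢ−1)), yᵢ = Kᵢxᵢ:
  A: x = 0.2372, y = 0.7841
  B: x = 0.7628, y = 0.2159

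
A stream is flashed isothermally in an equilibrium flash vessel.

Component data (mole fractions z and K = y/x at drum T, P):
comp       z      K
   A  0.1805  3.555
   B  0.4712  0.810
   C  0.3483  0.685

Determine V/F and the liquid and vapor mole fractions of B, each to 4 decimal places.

Rachford–Rice: g(V/F) = Σ zᵢ(Kᵢ−1)/(1+V/F(Kᵢ−1)) = 0.
Feasibility: ΣzᵢKᵢ = 1.2619, Σzᵢ/Kᵢ = 1.1410 — both > 1, two phases present.
Newton iteration, V/F⁰ = 0.5:
  V/F = 0.5000: g = -0.02666, g' = -0.2966 → V/F = 0.4101
  V/F = 0.4101: g = 0.00211, g' = -0.3465 → V/F = 0.4162
  V/F = 0.4162: g = 0.00001, g' = -0.3426 → V/F = 0.4163
Converged at V/F = 0.4163.
Compositions from xᵢ = zᵢ/(1+V/F(Kᵢ−1)), yᵢ = Kᵢxᵢ:
  A: x = 0.0875, y = 0.3110
  B: x = 0.5117, y = 0.4145
  C: x = 0.4009, y = 0.2746

V/F = 0.4163, x_B = 0.5117, y_B = 0.4145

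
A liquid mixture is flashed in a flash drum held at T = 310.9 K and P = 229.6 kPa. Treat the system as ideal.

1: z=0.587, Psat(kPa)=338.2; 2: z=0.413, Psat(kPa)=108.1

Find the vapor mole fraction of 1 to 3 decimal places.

Raoult's law: Kᵢ = Pᵢˢᵃᵗ/P = Pᵢˢᵃᵗ/229.6.
  K_1 = 338.2/229.6 = 1.47300, K_2 = 108.1/229.6 = 0.47082
Material balance + equilibrium reduce to Σ zᵢ(Kᵢ−1)/(1+β(Kᵢ−1)) = 0.
Check two-phase: ΣzᵢKᵢ = 1.059 > 1 and Σzᵢ/Kᵢ = 1.276 > 1, so g(0) = 0.059 > 0 and g(1) = -0.276 < 0.
Binary case is linear: z₁(K₁−1)(1+β(K₂−1)) + z₂(K₂−1)(1+β(K₁−1)) = 0
⇒ β = [z₁(K₁−1)+z₂(K₂−1)] / [−(K₁−1)(K₂−1)] = 0.0591/0.2503 = 0.236
Compositions from xᵢ = zᵢ/(1+β(Kᵢ−1)), yᵢ = Kᵢxᵢ:
  1: x = 0.528, y = 0.778
  2: x = 0.472, y = 0.222

y_1 = 0.778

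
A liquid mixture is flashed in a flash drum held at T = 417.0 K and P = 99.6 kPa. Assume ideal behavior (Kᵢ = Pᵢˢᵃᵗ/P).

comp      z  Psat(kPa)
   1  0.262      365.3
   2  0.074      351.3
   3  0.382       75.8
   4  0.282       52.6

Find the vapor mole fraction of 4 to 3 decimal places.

y_4 = 0.223

Raoult's law: Kᵢ = Pᵢˢᵃᵗ/P = Pᵢˢᵃᵗ/99.6.
  K_1 = 365.3/99.6 = 3.66767, K_2 = 351.3/99.6 = 3.52711, K_3 = 75.8/99.6 = 0.76104, K_4 = 52.6/99.6 = 0.52811
Material balance + equilibrium reduce to Σ zᵢ(Kᵢ−1)/(1+ψ(Kᵢ−1)) = 0.
g(0) = ΣzᵢKᵢ − 1 = 0.662 and g(1) = 1 − Σzᵢ/Kᵢ = -0.128, so a root lies in (0, 1).
Iterate (Newton) starting at ψ = 0.62:
  ψ = 0.620: g = 0.0409, g' = -0.492 → ψ = 0.703
  ψ = 0.703: g = 0.0015, g' = -0.459 → ψ = 0.706
Converged at ψ = 0.706.
Compositions from xᵢ = zᵢ/(1+ψ(Kᵢ−1)), yᵢ = Kᵢxᵢ:
  1: x = 0.091, y = 0.333
  2: x = 0.027, y = 0.094
  3: x = 0.460, y = 0.350
  4: x = 0.423, y = 0.223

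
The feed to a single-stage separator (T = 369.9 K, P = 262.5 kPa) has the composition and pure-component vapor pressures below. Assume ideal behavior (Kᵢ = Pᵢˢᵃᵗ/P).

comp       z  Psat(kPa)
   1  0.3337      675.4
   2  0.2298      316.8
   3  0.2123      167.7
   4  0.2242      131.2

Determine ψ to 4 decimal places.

Raoult's law: Kᵢ = Pᵢˢᵃᵗ/P = Pᵢˢᵃᵗ/262.5.
  K_1 = 675.4/262.5 = 2.572952, K_2 = 316.8/262.5 = 1.206857, K_3 = 167.7/262.5 = 0.638857, K_4 = 131.2/262.5 = 0.499810
Let ψ = V/F and solve Σ zᵢ(Kᵢ−1)/(1+ψ(Kᵢ−1)) = 0.
g(0) = ΣzᵢKᵢ − 1 = 0.3836 and g(1) = 1 − Σzᵢ/Kᵢ = -0.1010, so a root lies in (0, 1).
Newton–Raphson from ψ = 0.43:
  ψ = 0.4300: g = 0.12313, g' = -0.4319 → ψ = 0.7151
  ψ = 0.7151: g = 0.01050, g' = -0.3766 → ψ = 0.7429
Converged at ψ = 0.7429.

ψ = 0.7429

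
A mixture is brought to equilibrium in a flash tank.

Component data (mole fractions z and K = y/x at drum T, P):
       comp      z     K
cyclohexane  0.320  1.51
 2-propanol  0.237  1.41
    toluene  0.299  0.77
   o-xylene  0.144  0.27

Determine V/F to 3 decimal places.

V/F = 0.380

Material balance + equilibrium reduce to Σ zᵢ(Kᵢ−1)/(1+V/F(Kᵢ−1)) = 0.
Feasibility: ΣzᵢKᵢ = 1.086, Σzᵢ/Kᵢ = 1.302 — both > 1, two phases present.
Iterate (Newton) starting at V/F = 0.68:
  V/F = 0.680: g = -0.0931, g' = -0.395 → V/F = 0.444
  V/F = 0.444: g = -0.0169, g' = -0.272 → V/F = 0.382
  V/F = 0.382: g = -0.0006, g' = -0.255 → V/F = 0.380
Converged at V/F = 0.380.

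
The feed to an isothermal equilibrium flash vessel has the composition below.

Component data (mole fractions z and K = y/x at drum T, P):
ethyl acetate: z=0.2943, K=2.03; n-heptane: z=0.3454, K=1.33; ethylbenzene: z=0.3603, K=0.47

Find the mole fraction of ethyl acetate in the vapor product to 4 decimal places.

Let ψ = V/F and solve Σ zᵢ(Kᵢ−1)/(1+ψ(Kᵢ−1)) = 0.
g(0) = ΣzᵢKᵢ − 1 = 0.2262 and g(1) = 1 − Σzᵢ/Kᵢ = -0.1713, so a root lies in (0, 1).
Newton–Raphson from ψ = 0.37:
  ψ = 0.3700: g = 0.08352, g' = -0.3502 → ψ = 0.6085
  ψ = 0.6085: g = -0.00061, g' = -0.3646 → ψ = 0.6069
Converged at ψ = 0.6069.
Compositions from xᵢ = zᵢ/(1+ψ(Kᵢ−1)), yᵢ = Kᵢxᵢ:
  ethyl acetate: x = 0.1811, y = 0.3676
  n-heptane: x = 0.2878, y = 0.3827
  ethylbenzene: x = 0.5311, y = 0.2496

y_ethyl acetate = 0.3676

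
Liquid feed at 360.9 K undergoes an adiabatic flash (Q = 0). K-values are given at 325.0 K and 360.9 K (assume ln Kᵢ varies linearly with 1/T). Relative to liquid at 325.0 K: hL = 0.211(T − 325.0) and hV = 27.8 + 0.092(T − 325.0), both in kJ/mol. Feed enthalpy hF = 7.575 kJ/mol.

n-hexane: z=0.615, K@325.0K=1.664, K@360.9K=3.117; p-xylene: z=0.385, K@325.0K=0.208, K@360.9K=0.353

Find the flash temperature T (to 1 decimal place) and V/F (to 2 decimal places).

T = 327.1 K, V/F = 0.26

Adiabatic flash: solve Rachford–Rice at each trial T, then check hF = ψ·hV(T) + (1−ψ)·hL(T).
  T = 325.0 K: K = (1.664, 0.208), RR gives ψ = 0.197, H_out = 5.468 kJ/mol
  T = 360.9 K: K = (3.117, 0.353), RR gives ψ = 0.769, H_out = 25.660 kJ/mol
  T = 342.9 K: K = (2.313, 0.275), RR gives ψ = 0.555, H_out = 18.012 kJ/mol
  T = 333.9 K: K = (1.969, 0.240), RR gives ψ = 0.411, H_out = 12.880 kJ/mol
  T = 329.4 K: K = (1.810, 0.223), RR gives ψ = 0.317, H_out = 9.567 kJ/mol
  T = 327.2 K: K = (1.736, 0.216), RR gives ψ = 0.261, H_out = 7.651 kJ/mol
Linear interpolation between T = 325.0 (H_out = 5.468) and T = 327.2 (H_out = 7.651) on hF = 7.575 gives T ≈ 327.1 K, at which ψ = 0.26.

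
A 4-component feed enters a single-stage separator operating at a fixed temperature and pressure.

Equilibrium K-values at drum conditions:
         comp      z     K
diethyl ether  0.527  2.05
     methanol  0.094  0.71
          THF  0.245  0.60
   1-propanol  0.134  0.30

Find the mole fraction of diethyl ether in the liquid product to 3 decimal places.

Newton iteration, V/F⁰ = 0.5:
  V/F = 0.500: g = 0.0642, g' = -0.477 → V/F = 0.634
  V/F = 0.634: g = -0.0014, g' = -0.504 → V/F = 0.632
Converged at V/F = 0.632.
Compositions from xᵢ = zᵢ/(1+V/F(Kᵢ−1)), yᵢ = Kᵢxᵢ:
  diethyl ether: x = 0.317, y = 0.650
  methanol: x = 0.115, y = 0.082
  THF: x = 0.328, y = 0.197
  1-propanol: x = 0.240, y = 0.072

x_diethyl ether = 0.317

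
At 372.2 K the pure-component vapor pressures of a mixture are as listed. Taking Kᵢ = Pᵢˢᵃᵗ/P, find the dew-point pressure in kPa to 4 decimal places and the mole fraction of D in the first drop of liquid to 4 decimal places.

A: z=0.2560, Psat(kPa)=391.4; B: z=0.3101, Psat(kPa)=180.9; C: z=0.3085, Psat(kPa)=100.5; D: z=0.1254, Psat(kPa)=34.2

At the dew point ψ → 1, so Σzᵢ/Kᵢ = 1 with Kᵢ = Pᵢˢᵃᵗ/P ⇒ 1/P = Σzᵢ/Pᵢˢᵃᵗ.
1/P = 0.2560/391.4 + 0.3101/180.9 + 0.3085/100.5 + 0.1254/34.2 = 0.0091046 ⇒ P = 109.8347 kPa
xᵢ = zᵢP/Pᵢˢᵃᵗ ⇒ x_D = 0.1254·109.8347/34.2 = 0.4027

Pdew = 109.8347 kPa, x_D = 0.4027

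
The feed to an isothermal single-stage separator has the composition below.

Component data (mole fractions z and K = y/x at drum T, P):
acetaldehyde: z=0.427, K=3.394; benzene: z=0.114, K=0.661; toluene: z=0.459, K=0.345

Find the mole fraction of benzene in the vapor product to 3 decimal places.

y_benzene = 0.090

Material balance + equilibrium reduce to Σ zᵢ(Kᵢ−1)/(1+ψ(Kᵢ−1)) = 0.
Feasibility: ΣzᵢKᵢ = 1.683, Σzᵢ/Kᵢ = 1.629 — both > 1, two phases present.
Newton iteration, ψ⁰ = 0.5:
  ψ = 0.500: g = -0.0283, g' = -0.961 → ψ = 0.471
Converged at ψ = 0.471.
Compositions from xᵢ = zᵢ/(1+ψ(Kᵢ−1)), yᵢ = Kᵢxᵢ:
  acetaldehyde: x = 0.201, y = 0.681
  benzene: x = 0.136, y = 0.090
  toluene: x = 0.664, y = 0.229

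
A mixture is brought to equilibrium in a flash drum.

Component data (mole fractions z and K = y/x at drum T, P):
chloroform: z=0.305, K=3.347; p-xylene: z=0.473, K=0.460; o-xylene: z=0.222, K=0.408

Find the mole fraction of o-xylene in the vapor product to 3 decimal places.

Newton–Raphson from ψ = 0.5:
  ψ = 0.500: g = -0.2072, g' = -0.771 → ψ = 0.231
  ψ = 0.231: g = 0.0197, g' = -0.990 → ψ = 0.251
  ψ = 0.251: g = 0.0003, g' = -0.957 → ψ = 0.252
Converged at ψ = 0.252.
Compositions from xᵢ = zᵢ/(1+ψ(Kᵢ−1)), yᵢ = Kᵢxᵢ:
  chloroform: x = 0.192, y = 0.642
  p-xylene: x = 0.547, y = 0.252
  o-xylene: x = 0.261, y = 0.106

y_o-xylene = 0.106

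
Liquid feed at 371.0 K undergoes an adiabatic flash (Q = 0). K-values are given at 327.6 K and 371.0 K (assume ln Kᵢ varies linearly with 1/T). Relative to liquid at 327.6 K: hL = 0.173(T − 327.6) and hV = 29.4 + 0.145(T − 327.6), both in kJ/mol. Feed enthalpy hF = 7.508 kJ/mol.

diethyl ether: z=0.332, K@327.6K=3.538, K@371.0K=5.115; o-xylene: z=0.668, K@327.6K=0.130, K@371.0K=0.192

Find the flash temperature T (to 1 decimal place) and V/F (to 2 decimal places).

Adiabatic flash: solve Rachford–Rice at each trial T, then check hF = ψ·hV(T) + (1−ψ)·hL(T).
  T = 327.6 K: K = (3.538, 0.130), RR gives ψ = 0.118, H_out = 3.481 kJ/mol
  T = 371.0 K: K = (5.115, 0.192), RR gives ψ = 0.249, H_out = 14.514 kJ/mol
  T = 349.3 K: K = (4.303, 0.160), RR gives ψ = 0.193, H_out = 9.310 kJ/mol
  T = 338.5 K: K = (3.916, 0.145), RR gives ψ = 0.159, H_out = 6.514 kJ/mol
  T = 343.9 K: K = (4.108, 0.152), RR gives ψ = 0.177, H_out = 7.934 kJ/mol
  T = 341.2 K: K = (4.011, 0.148), RR gives ψ = 0.168, H_out = 7.230 kJ/mol
  T = 342.5 K: K = (4.058, 0.150), RR gives ψ = 0.172, H_out = 7.570 kJ/mol
Linear interpolation between T = 341.2 (H_out = 7.230) and T = 342.5 (H_out = 7.570) on hF = 7.508 gives T ≈ 342.3 K, at which ψ = 0.17.

T = 342.3 K, V/F = 0.17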